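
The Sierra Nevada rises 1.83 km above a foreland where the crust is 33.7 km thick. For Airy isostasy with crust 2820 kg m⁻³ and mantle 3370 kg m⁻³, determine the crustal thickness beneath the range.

Root depth r = h ρ_c / (ρ_m − ρ_c) = 1.83 km × 2820 / 550 = 9.383 km.
Total thickness = T + h + r = 33.7 km + 1.83 km + 9.383 km = 44.9 km.

44.9 km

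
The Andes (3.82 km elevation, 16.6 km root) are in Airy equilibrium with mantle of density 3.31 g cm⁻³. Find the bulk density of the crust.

ρ_c h = (ρ_m − ρ_c) r → ρ_c (h + r) = ρ_m r → ρ_c = ρ_m r / (h + r).
ρ_c = 3.31 × 16.6 km / (3.82 km + 16.6 km) = 2.69 g cm⁻³.

2.69 g cm⁻³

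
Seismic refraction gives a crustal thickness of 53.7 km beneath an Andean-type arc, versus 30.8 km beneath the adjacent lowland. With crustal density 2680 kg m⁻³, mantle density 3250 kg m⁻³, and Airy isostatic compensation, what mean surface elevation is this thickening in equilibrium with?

Excess crust Δ = 53.7 km − 30.8 km = 22.9 km, split between elevation h and root r with h + r = Δ.
Airy balance ρ_c h = (ρ_m − ρ_c) r gives r = h ρ_c/(ρ_m − ρ_c), so h (1 + ρ_c/(ρ_m − ρ_c)) = Δ, i.e. h = Δ (ρ_m − ρ_c)/ρ_m.
h = 22.9 km × 570/3250 = 4.02 km.

4.02 km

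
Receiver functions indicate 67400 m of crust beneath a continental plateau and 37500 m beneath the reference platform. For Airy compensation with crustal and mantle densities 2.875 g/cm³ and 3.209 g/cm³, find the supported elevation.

3110 m

Excess crust Δ = 67400 m − 37500 m = 29900 m, split between elevation h and root r with h + r = Δ.
Airy balance ρ_c h = (ρ_m − ρ_c) r gives r = h ρ_c/(ρ_m − ρ_c), so h (1 + ρ_c/(ρ_m − ρ_c)) = Δ, i.e. h = Δ (ρ_m − ρ_c)/ρ_m.
h = 29900 m × 0.334/3.209 = 3110 m.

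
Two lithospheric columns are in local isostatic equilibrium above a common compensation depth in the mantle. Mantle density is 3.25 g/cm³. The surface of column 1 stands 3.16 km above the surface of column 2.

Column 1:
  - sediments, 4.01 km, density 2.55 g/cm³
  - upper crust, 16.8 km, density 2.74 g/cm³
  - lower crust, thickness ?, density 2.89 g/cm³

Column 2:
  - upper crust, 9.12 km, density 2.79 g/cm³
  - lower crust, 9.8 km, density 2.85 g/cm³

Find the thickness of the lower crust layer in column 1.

Take the compensation level at the base of the deeper column (depth z_c below the surface of column 1) and equate Σ ρ_i t_i down to z_c; mantle fills any gap and the z_c terms cancel.
Column 1: 4.01×2.55 + 16.8×2.74 + x×2.89 + (z_c − 20.81 − x)×3.25
Column 2: 3.16×0 + 9.12×2.79 + 9.8×2.85 + (z_c − 3.16 − 18.92)×3.25
The z_c×3.25 term appears on both sides and cancels. Collect the known terms of each column as K = Σ(ρt)_known − 3.25 × (depth of known layers): K_1 = 56.2575 − 3.25×20.81 = −11.375; K_2 = 53.3748 − 3.25×(3.16 + 18.92) = −18.3852.
Balance: K_1 − x×(3.25 − 2.89) = K_2, so x = (K_1 − K_2)/(3.25 − 2.89) = 7.0102/0.36 = 19.5 km.

19.5 km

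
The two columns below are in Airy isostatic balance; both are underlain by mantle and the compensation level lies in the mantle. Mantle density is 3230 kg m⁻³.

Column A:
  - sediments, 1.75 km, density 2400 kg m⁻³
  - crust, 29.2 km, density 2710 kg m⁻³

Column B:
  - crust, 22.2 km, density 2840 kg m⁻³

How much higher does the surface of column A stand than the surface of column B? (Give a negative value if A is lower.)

2.47 km

For any compensation level in the mantle, the mantle terms cancel and isostasy reduces to e = (Σt_A − Σt_B) − (Σ(ρt)_A − Σ(ρt)_B) / ρ_m.
Σt_A = 30.95 km; Σt_B = 22.2 km; Σ(ρt)_A = 83332; Σ(ρt)_B = 63048 (in km·kg m⁻³).
e = (30.95 − 22.2) − (83332 − 63048) / 3230 = 2.47 km.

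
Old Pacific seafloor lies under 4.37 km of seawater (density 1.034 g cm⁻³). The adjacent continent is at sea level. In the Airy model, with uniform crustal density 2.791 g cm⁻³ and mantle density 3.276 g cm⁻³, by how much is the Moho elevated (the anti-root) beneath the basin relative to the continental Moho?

15.8 km

Balancing pressure at the compensation depth: replacing crust with seawater at the top is compensated by replacing crust with mantle at the base: d (ρ_c − ρ_w) = a (ρ_m − ρ_c).
a = d (ρ_c − ρ_w)/(ρ_m − ρ_c) = 4.37 km × 1.757/0.485 = 15.8 km.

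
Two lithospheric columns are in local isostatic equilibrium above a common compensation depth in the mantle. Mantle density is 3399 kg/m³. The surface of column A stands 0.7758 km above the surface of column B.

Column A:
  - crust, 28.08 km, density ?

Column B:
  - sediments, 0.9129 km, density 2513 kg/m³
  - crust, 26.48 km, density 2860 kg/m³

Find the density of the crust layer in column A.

2770 kg/m³

Take the compensation level at the base of the deeper column (depth z_c below the surface of column A) and equate Σ ρ_i t_i down to z_c; mantle fills any gap and the z_c terms cancel.
Column A: 28.08×ρ + (z_c − 28.08)×3399
Column B: 0.7758×0 + 0.9129×2513 + 26.48×2860 + (z_c − 0.7758 − 27.3929)×3399
The z_c×3399 term appears on both sides and cancels. Collect the known terms of each column as K = Σ(ρt)_known − 3399 × (depth of known layers): K_A = 0 − 3399×28.08 = −95443.92; K_B = 78026.9177 − 3399×(0.7758 + 27.3929) = −17718.4936.
Balance: K_A + 28.08×ρ = K_B, so ρ = (K_B − K_A)/28.08 = 77725.4/28.08 = 2770 kg/m³.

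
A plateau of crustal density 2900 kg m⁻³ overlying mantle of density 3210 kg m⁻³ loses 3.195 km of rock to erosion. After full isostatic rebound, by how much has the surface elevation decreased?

0.309 km

Rebound u = e ρ_c/ρ_m = 3.195 km × 2900/3210 = 2.886 km.
Net surface drop = e − u = 3.195 km − 2.886 km = e (ρ_m − ρ_c)/ρ_m = 0.309 km.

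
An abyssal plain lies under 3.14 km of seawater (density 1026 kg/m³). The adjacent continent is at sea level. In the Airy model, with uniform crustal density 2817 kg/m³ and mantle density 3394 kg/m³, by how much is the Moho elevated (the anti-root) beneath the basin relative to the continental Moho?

9.75 km

Equating mass per unit area of the two columns: replacing crust with seawater at the top is compensated by replacing crust with mantle at the base: d (ρ_c − ρ_w) = a (ρ_m − ρ_c).
a = d (ρ_c − ρ_w)/(ρ_m − ρ_c) = 3.14 km × 1791/577 = 9.75 km.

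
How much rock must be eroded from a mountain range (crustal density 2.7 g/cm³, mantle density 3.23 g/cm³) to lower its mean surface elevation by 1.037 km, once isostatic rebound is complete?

Net drop Δ = e − u = e − e ρ_c/ρ_m = e (ρ_m − ρ_c)/ρ_m.
e = Δ ρ_m/(ρ_m − ρ_c) = 1.037 km × 3.23/0.53 = 6.32 km.

6.32 km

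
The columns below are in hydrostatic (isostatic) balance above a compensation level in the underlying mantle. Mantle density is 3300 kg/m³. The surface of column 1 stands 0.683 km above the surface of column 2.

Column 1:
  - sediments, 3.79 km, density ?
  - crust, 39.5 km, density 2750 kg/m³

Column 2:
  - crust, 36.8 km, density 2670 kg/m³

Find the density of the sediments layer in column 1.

Take the compensation level at the base of the deeper column (depth z_c below the surface of column 1) and equate Σ ρ_i t_i down to z_c; mantle fills any gap and the z_c terms cancel.
Column 1: 3.79×ρ + 39.5×2750 + (z_c − 43.29)×3300
Column 2: 0.683×0 + 36.8×2670 + (z_c − 0.683 − 36.8)×3300
The z_c×3300 term appears on both sides and cancels. Collect the known terms of each column as K = Σ(ρt)_known − 3300 × (depth of known layers): K_1 = 108625 − 3300×43.29 = −34232; K_2 = 98256 − 3300×(0.683 + 36.8) = −25437.9.
Balance: K_1 + 3.79×ρ = K_2, so ρ = (K_2 − K_1)/3.79 = 8794.1/3.79 = 2320 kg/m³.

2320 kg/m³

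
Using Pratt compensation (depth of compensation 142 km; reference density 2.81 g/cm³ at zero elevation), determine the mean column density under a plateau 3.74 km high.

2.74 g/cm³

Pratt balance: ρ_ref D = ρ (D + h).
ρ = ρ_ref D/(D + h) = 2.81 × 142 km/(142 km + 3.74 km) = 2.74 g/cm³.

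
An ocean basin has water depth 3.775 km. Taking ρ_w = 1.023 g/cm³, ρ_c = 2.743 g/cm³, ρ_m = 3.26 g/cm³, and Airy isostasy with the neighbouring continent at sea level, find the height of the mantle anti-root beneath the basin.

Balancing pressure at the compensation depth: replacing crust with seawater at the top is compensated by replacing crust with mantle at the base: d (ρ_c − ρ_w) = a (ρ_m − ρ_c).
a = d (ρ_c − ρ_w)/(ρ_m − ρ_c) = 3.775 km × 1.72/0.517 = 12.6 km.

12.6 km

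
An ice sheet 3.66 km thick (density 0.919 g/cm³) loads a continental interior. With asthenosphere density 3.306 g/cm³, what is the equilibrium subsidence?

1.02 km

For local isostatic compensation: the ice load ρ_ice t is balanced by mantle displaced below, ρ_m s.
s = t ρ_ice / ρ_m = 3.66 km × 0.919/3.306 = 1.02 km.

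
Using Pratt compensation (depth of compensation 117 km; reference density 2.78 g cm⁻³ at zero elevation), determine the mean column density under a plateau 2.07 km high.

Pratt balance: ρ_ref D = ρ (D + h).
ρ = ρ_ref D/(D + h) = 2.78 × 117 km/(117 km + 2.07 km) = 2.73 g cm⁻³.

2.73 g cm⁻³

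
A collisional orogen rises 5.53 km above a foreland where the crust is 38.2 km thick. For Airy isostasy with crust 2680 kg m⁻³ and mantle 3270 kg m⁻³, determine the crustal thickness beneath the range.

Root depth r = h ρ_c / (ρ_m − ρ_c) = 5.53 km × 2680 / 590 = 25.12 km.
Total thickness = T + h + r = 38.2 km + 5.53 km + 25.12 km = 68.8 km.

68.8 km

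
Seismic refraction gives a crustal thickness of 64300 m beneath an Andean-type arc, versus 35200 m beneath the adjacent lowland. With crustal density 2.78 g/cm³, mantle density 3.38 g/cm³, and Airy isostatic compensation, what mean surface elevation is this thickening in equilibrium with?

Excess crust Δ = 64300 m − 35200 m = 29100 m, split between elevation h and root r with h + r = Δ.
Airy balance ρ_c h = (ρ_m − ρ_c) r gives r = h ρ_c/(ρ_m − ρ_c), so h (1 + ρ_c/(ρ_m − ρ_c)) = Δ, i.e. h = Δ (ρ_m − ρ_c)/ρ_m.
h = 29100 m × 0.6/3.38 = 5170 m.

5170 m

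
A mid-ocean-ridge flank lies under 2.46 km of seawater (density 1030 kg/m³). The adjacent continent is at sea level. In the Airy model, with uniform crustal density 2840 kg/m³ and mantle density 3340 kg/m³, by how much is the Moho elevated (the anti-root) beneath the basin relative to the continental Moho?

8.91 km

Isostatic balance requires: replacing crust with seawater at the top is compensated by replacing crust with mantle at the base: d (ρ_c − ρ_w) = a (ρ_m − ρ_c).
a = d (ρ_c − ρ_w)/(ρ_m − ρ_c) = 2.46 km × 1810/500 = 8.91 km.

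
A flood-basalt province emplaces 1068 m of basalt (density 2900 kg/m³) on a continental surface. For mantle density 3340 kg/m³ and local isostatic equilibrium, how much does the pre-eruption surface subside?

Subaerial loading: s = t ρ_load / ρ_m.
s = 1068 m × 2900/3340 = 927 m.

927 m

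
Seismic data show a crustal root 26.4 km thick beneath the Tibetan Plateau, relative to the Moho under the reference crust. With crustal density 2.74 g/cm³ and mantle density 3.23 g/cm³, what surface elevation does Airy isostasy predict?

Balancing pressure at the compensation depth: ρ_c h = (ρ_m − ρ_c) r.
h = r (ρ_m − ρ_c) / ρ_c = 26.4 km × (3.23 − 2.74) / 2.74 = 4.72 km.

4.72 km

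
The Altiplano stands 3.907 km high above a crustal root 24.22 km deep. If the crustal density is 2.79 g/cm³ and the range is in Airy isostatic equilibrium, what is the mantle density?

Airy balance: ρ_c h = (ρ_m − ρ_c) r → ρ_m = ρ_c (1 + h/r).
ρ_m = 2.79 × (1 + 3.907 km/24.22 km) = 3.24 g/cm³.

3.24 g/cm³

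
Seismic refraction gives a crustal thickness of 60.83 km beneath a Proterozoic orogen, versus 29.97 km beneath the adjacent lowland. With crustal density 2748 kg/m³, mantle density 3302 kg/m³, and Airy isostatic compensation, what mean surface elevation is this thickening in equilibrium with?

5.18 km

Excess crust Δ = 60.83 km − 29.97 km = 30.86 km, split between elevation h and root r with h + r = Δ.
Airy balance ρ_c h = (ρ_m − ρ_c) r gives r = h ρ_c/(ρ_m − ρ_c), so h (1 + ρ_c/(ρ_m − ρ_c)) = Δ, i.e. h = Δ (ρ_m − ρ_c)/ρ_m.
h = 30.86 km × 554/3302 = 5.18 km.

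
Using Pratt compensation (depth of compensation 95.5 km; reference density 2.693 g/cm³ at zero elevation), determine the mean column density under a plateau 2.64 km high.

Pratt balance: ρ_ref D = ρ (D + h).
ρ = ρ_ref D/(D + h) = 2.693 × 95.5 km/(95.5 km + 2.64 km) = 2.62 g/cm³.

2.62 g/cm³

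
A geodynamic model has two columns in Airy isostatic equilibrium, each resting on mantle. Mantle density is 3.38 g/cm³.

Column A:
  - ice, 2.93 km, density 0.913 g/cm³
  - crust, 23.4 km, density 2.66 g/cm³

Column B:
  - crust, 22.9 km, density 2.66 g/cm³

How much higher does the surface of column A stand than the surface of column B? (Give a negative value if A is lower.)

For any compensation level in the mantle, the mantle terms cancel and isostasy reduces to e = (Σt_A − Σt_B) − (Σ(ρt)_A − Σ(ρt)_B) / ρ_m.
Σt_A = 26.33 km; Σt_B = 22.9 km; Σ(ρt)_A = 64.91909; Σ(ρt)_B = 60.914 (in km·g/cm³).
e = (26.33 − 22.9) − (64.91909 − 60.914) / 3.38 = 2.25 km.

2.25 km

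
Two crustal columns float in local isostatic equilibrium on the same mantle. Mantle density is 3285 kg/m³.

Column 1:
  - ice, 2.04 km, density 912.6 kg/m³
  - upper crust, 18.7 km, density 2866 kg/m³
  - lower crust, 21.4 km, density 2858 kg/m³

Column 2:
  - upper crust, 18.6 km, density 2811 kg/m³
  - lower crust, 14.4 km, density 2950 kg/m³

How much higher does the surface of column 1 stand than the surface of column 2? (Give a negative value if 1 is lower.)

For any compensation level in the mantle, the mantle terms cancel and isostasy reduces to e = (Σt_1 − Σt_2) − (Σ(ρt)_1 − Σ(ρt)_2) / ρ_m.
Σt_1 = 42.14 km; Σt_2 = 33 km; Σ(ρt)_1 = 116617.104; Σ(ρt)_2 = 94764.6 (in km·kg/m³).
e = (42.14 − 33) − (116617.104 − 94764.6) / 3285 = 2.49 km.

2.49 km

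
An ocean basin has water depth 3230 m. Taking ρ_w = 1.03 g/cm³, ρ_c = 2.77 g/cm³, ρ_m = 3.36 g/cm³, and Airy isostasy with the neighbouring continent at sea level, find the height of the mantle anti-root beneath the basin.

9530 m

Equating mass per unit area of the two columns: replacing crust with seawater at the top is compensated by replacing crust with mantle at the base: d (ρ_c − ρ_w) = a (ρ_m − ρ_c).
a = d (ρ_c − ρ_w)/(ρ_m − ρ_c) = 3230 m × 1.74/0.59 = 9530 m.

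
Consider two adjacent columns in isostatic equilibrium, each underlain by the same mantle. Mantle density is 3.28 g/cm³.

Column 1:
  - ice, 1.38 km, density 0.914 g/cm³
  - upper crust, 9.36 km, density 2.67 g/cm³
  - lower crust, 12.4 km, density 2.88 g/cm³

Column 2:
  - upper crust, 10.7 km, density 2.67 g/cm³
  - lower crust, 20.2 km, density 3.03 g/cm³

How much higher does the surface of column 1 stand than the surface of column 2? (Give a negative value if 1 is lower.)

For any compensation level in the mantle, the mantle terms cancel and isostasy reduces to e = (Σt_1 − Σt_2) − (Σ(ρt)_1 − Σ(ρt)_2) / ρ_m.
Σt_1 = 23.14 km; Σt_2 = 30.9 km; Σ(ρt)_1 = 61.96452; Σ(ρt)_2 = 89.775 (in km·g/cm³).
e = (23.14 − 30.9) − (61.96452 − 89.775) / 3.28 = 0.719 km.

0.719 km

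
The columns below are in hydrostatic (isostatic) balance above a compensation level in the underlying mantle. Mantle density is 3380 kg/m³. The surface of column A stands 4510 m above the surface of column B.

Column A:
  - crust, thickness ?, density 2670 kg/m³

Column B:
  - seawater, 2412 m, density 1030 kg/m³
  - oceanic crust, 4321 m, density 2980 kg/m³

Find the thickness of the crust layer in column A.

31900 m

Take the compensation level at the base of the deeper column (depth z_c below the surface of column A) and equate Σ ρ_i t_i down to z_c; mantle fills any gap and the z_c terms cancel.
Column A: x×2670 + (z_c − 0 − x)×3380
Column B: 4510×0 + 2412×1030 + 4321×2980 + (z_c − 4510 − 6733)×3380
The z_c×3380 term appears on both sides and cancels. Collect the known terms of each column as K = Σ(ρt)_known − 3380 × (depth of known layers): K_A = 0 − 3380×0 = 0; K_B = 15360940 − 3380×(4510 + 6733) = −22640400.
Balance: K_A − x×(3380 − 2670) = K_B, so x = (K_A − K_B)/(3380 − 2670) = 22640400/710 = 31900 m.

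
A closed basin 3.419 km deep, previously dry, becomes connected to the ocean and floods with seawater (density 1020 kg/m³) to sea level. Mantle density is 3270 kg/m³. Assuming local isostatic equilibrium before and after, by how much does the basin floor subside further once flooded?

1.55 km

After flooding the water column is d + s deep. Its weight must equal the weight of mantle displaced by the extra subsidence s: (d + s) ρ_w = s ρ_m.
s = d ρ_w / (ρ_m − ρ_w) = 3.419 km × 1020/(3270 − 1020) = 1.55 km.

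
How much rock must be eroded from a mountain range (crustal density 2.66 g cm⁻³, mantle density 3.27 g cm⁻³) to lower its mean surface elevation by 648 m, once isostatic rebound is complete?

Net drop Δ = e − u = e − e ρ_c/ρ_m = e (ρ_m − ρ_c)/ρ_m.
e = Δ ρ_m/(ρ_m − ρ_c) = 648 m × 3.27/0.61 = 3470 m.

3470 m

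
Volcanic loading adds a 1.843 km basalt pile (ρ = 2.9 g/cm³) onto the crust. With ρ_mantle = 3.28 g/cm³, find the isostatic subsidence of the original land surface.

Subaerial loading: s = t ρ_load / ρ_m.
s = 1.843 km × 2.9/3.28 = 1.63 km.

1.63 km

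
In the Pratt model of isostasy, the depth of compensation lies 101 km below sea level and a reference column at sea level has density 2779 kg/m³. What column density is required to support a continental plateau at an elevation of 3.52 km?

Pratt balance: ρ_ref D = ρ (D + h).
ρ = ρ_ref D/(D + h) = 2779 × 101 km/(101 km + 3.52 km) = 2690 kg/m³.

2690 kg/m³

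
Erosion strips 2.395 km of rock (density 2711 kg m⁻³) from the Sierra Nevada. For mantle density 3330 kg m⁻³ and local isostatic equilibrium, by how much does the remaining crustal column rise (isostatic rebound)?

Unloading: uplift u = e ρ_c/ρ_m = 2.395 km × 2711/3330 = 1.95 km.

1.95 km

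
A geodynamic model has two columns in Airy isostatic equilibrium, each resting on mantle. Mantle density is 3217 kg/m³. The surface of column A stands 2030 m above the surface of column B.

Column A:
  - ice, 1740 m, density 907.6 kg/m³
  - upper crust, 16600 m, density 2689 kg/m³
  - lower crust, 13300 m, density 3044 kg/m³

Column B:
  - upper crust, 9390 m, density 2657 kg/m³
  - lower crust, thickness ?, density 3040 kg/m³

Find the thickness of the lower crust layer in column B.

18600 m

Take the compensation level at the base of the deeper column (depth z_c below the surface of column A) and equate Σ ρ_i t_i down to z_c; mantle fills any gap and the z_c terms cancel.
Column A: 1740×907.6 + 16600×2689 + 13300×3044 + (z_c − 31640)×3217
Column B: 2030×0 + 9390×2657 + x×3040 + (z_c − 2030 − 9390 − x)×3217
The z_c×3217 term appears on both sides and cancels. Collect the known terms of each column as K = Σ(ρt)_known − 3217 × (depth of known layers): K_A = 86701824 − 3217×31640 = −15084056; K_B = 24949230 − 3217×(2030 + 9390) = −11788910.
Balance: K_A = K_B − x×(3217 − 3040), so x = (K_B − K_A)/(3217 − 3040) = 3295150/177 = 18600 m.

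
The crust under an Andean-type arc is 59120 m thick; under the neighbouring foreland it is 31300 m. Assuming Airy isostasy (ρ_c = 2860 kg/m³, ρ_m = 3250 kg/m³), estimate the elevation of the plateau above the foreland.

3340 m

Excess crust Δ = 59120 m − 31300 m = 27820 m, split between elevation h and root r with h + r = Δ.
Airy balance ρ_c h = (ρ_m − ρ_c) r gives r = h ρ_c/(ρ_m − ρ_c), so h (1 + ρ_c/(ρ_m − ρ_c)) = Δ, i.e. h = Δ (ρ_m − ρ_c)/ρ_m.
h = 27820 m × 390/3250 = 3340 m.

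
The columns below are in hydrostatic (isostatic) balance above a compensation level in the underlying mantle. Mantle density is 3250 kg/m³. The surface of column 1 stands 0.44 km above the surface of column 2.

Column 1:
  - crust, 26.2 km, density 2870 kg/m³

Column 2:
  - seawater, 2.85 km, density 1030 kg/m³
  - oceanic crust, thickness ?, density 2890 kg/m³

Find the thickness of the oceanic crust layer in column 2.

Take the compensation level at the base of the deeper column (depth z_c below the surface of column 1) and equate Σ ρ_i t_i down to z_c; mantle fills any gap and the z_c terms cancel.
Column 1: 26.2×2870 + (z_c − 26.2)×3250
Column 2: 0.44×0 + 2.85×1030 + x×2890 + (z_c − 0.44 − 2.85 − x)×3250
The z_c×3250 term appears on both sides and cancels. Collect the known terms of each column as K = Σ(ρt)_known − 3250 × (depth of known layers): K_1 = 75194 − 3250×26.2 = −9956; K_2 = 2935.5 − 3250×(0.44 + 2.85) = −7757.
Balance: K_1 = K_2 − x×(3250 − 2890), so x = (K_2 − K_1)/(3250 − 2890) = 2199/360 = 6.11 km.

6.11 km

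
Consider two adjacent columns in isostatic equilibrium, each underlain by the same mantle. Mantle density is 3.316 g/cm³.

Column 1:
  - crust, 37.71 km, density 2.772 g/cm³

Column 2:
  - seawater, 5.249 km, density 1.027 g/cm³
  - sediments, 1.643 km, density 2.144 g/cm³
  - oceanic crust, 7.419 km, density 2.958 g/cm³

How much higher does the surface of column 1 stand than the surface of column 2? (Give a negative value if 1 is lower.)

For any compensation level in the mantle, the mantle terms cancel and isostasy reduces to e = (Σt_1 − Σt_2) − (Σ(ρt)_1 − Σ(ρt)_2) / ρ_m.
Σt_1 = 37.71 km; Σt_2 = 14.311 km; Σ(ρt)_1 = 104.53212; Σ(ρt)_2 = 30.858717 (in km·g/cm³).
e = (37.71 − 14.311) − (104.53212 − 30.858717) / 3.316 = 1.18 km.

1.18 km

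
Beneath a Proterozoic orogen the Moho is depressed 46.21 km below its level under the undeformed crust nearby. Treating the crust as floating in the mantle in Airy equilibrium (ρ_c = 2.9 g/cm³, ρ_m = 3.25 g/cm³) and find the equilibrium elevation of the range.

5.58 km

For local isostatic compensation: ρ_c h = (ρ_m − ρ_c) r.
h = r (ρ_m − ρ_c) / ρ_c = 46.21 km × (3.25 − 2.9) / 2.9 = 5.58 km.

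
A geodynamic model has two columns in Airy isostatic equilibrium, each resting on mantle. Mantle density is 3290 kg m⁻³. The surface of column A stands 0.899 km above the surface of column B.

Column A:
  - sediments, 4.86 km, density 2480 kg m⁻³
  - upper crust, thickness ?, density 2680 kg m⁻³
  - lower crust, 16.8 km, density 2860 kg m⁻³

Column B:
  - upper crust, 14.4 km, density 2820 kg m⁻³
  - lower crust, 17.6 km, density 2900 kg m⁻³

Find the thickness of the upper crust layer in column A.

Take the compensation level at the base of the deeper column (depth z_c below the surface of column A) and equate Σ ρ_i t_i down to z_c; mantle fills any gap and the z_c terms cancel.
Column A: 4.86×2480 + x×2680 + 16.8×2860 + (z_c − 21.66 − x)×3290
Column B: 0.899×0 + 14.4×2820 + 17.6×2900 + (z_c − 0.899 − 32)×3290
The z_c×3290 term appears on both sides and cancels. Collect the known terms of each column as K = Σ(ρt)_known − 3290 × (depth of known layers): K_A = 60100.8 − 3290×21.66 = −11160.6; K_B = 91648 − 3290×(0.899 + 32) = −16589.71.
Balance: K_A − x×(3290 − 2680) = K_B, so x = (K_A − K_B)/(3290 − 2680) = 5429.11/610 = 8.9 km.

8.9 km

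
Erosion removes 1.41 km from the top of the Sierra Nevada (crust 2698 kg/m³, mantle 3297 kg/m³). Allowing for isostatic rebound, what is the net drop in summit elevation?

0.256 km

Rebound u = e ρ_c/ρ_m = 1.41 km × 2698/3297 = 1.154 km.
Net surface drop = e − u = 1.41 km − 1.154 km = e (ρ_m − ρ_c)/ρ_m = 0.256 km.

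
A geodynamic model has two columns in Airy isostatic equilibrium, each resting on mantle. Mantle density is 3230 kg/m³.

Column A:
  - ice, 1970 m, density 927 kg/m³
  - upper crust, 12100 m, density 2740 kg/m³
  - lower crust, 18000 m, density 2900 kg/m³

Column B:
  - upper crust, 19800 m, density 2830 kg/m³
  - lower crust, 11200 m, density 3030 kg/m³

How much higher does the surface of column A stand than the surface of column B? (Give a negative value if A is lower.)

For any compensation level in the mantle, the mantle terms cancel and isostasy reduces to e = (Σt_A − Σt_B) − (Σ(ρt)_A − Σ(ρt)_B) / ρ_m.
Σt_A = 32070 m; Σt_B = 31000 m; Σ(ρt)_A = 87180190; Σ(ρt)_B = 89970000 (in m·kg/m³).
e = (32070 − 31000) − (87180190 − 89970000) / 3230 = 1930 m.

1930 m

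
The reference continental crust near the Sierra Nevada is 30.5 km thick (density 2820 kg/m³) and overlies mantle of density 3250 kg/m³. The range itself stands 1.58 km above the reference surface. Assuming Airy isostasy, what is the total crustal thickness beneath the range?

Root depth r = h ρ_c / (ρ_m − ρ_c) = 1.58 km × 2820 / 430 = 10.36 km.
Total thickness = T + h + r = 30.5 km + 1.58 km + 10.36 km = 42.4 km.

42.4 km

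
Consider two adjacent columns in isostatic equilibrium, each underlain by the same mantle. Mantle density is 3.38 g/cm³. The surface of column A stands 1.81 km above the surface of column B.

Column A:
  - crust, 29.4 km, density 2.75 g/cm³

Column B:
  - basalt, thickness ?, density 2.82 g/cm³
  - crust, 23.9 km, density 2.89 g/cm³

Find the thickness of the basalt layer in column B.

Take the compensation level at the base of the deeper column (depth z_c below the surface of column A) and equate Σ ρ_i t_i down to z_c; mantle fills any gap and the z_c terms cancel.
Column A: 29.4×2.75 + (z_c − 29.4)×3.38
Column B: 1.81×0 + x×2.82 + 23.9×2.89 + (z_c − 1.81 − 23.9 − x)×3.38
The z_c×3.38 term appears on both sides and cancels. Collect the known terms of each column as K = Σ(ρt)_known − 3.38 × (depth of known layers): K_A = 80.85 − 3.38×29.4 = −18.522; K_B = 69.071 − 3.38×(1.81 + 23.9) = −17.8288.
Balance: K_A = K_B − x×(3.38 − 2.82), so x = (K_B − K_A)/(3.38 − 2.82) = 0.6932/0.56 = 1.24 km.

1.24 km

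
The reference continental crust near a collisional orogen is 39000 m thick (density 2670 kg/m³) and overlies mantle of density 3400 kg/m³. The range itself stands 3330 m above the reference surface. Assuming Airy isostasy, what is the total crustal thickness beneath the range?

Root depth r = h ρ_c / (ρ_m − ρ_c) = 3330 m × 2670 / 730 = 12180 m.
Total thickness = T + h + r = 39000 m + 3330 m + 12180 m = 54500 m.

54500 m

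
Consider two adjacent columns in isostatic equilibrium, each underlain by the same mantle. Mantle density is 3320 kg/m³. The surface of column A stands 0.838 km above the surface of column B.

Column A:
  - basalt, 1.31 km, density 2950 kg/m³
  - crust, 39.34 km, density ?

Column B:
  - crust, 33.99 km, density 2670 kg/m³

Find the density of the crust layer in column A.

2700 kg/m³

Take the compensation level at the base of the deeper column (depth z_c below the surface of column A) and equate Σ ρ_i t_i down to z_c; mantle fills any gap and the z_c terms cancel.
Column A: 1.31×2950 + 39.34×ρ + (z_c − 40.65)×3320
Column B: 0.838×0 + 33.99×2670 + (z_c − 0.838 − 33.99)×3320
The z_c×3320 term appears on both sides and cancels. Collect the known terms of each column as K = Σ(ρt)_known − 3320 × (depth of known layers): K_A = 3864.5 − 3320×40.65 = −131093.5; K_B = 90753.3 − 3320×(0.838 + 33.99) = −24875.66.
Balance: K_A + 39.34×ρ = K_B, so ρ = (K_B − K_A)/39.34 = 106218/39.34 = 2700 kg/m³.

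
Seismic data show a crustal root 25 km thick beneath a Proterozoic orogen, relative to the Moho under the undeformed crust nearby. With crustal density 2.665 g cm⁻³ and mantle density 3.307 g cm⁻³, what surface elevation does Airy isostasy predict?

6.02 km

For local isostatic compensation: ρ_c h = (ρ_m − ρ_c) r.
h = r (ρ_m − ρ_c) / ρ_c = 25 km × (3.307 − 2.665) / 2.665 = 6.02 km.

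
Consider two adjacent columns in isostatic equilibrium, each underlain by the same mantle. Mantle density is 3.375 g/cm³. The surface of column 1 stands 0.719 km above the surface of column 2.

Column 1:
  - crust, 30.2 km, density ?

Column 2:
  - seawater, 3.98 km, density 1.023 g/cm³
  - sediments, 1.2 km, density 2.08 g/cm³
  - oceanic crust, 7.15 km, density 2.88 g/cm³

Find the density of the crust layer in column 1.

2.82 g/cm³

Take the compensation level at the base of the deeper column (depth z_c below the surface of column 1) and equate Σ ρ_i t_i down to z_c; mantle fills any gap and the z_c terms cancel.
Column 1: 30.2×ρ + (z_c − 30.2)×3.375
Column 2: 0.719×0 + 3.98×1.023 + 1.2×2.08 + 7.15×2.88 + (z_c − 0.719 − 12.33)×3.375
The z_c×3.375 term appears on both sides and cancels. Collect the known terms of each column as K = Σ(ρt)_known − 3.375 × (depth of known layers): K_1 = 0 − 3.375×30.2 = −101.925; K_2 = 27.15954 − 3.375×(0.719 + 12.33) = −16.880835.
Balance: K_1 + 30.2×ρ = K_2, so ρ = (K_2 − K_1)/30.2 = 85.0442/30.2 = 2.82 g/cm³.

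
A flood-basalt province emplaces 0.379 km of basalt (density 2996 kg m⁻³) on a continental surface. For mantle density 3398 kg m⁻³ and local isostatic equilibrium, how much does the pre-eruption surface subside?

0.334 km

Subaerial loading: s = t ρ_load / ρ_m.
s = 0.379 km × 2996/3398 = 0.334 km.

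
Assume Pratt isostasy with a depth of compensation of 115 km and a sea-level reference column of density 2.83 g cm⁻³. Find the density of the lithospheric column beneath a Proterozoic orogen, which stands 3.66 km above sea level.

Pratt balance: ρ_ref D = ρ (D + h).
ρ = ρ_ref D/(D + h) = 2.83 × 115 km/(115 km + 3.66 km) = 2.74 g cm⁻³.

2.74 g cm⁻³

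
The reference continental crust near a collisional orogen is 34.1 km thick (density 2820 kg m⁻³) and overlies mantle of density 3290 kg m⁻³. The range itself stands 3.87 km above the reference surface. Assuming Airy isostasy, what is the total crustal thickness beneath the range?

Root depth r = h ρ_c / (ρ_m − ρ_c) = 3.87 km × 2820 / 470 = 23.22 km.
Total thickness = T + h + r = 34.1 km + 3.87 km + 23.22 km = 61.2 km.

61.2 km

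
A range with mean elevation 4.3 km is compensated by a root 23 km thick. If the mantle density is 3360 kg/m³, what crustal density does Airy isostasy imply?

2830 kg/m³

ρ_c h = (ρ_m − ρ_c) r → ρ_c (h + r) = ρ_m r → ρ_c = ρ_m r / (h + r).
ρ_c = 3360 × 23 km / (4.3 km + 23 km) = 2830 kg/m³.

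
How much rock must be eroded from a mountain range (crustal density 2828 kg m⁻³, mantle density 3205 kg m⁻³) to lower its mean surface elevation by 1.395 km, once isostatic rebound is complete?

11.9 km

Net drop Δ = e − u = e − e ρ_c/ρ_m = e (ρ_m − ρ_c)/ρ_m.
e = Δ ρ_m/(ρ_m − ρ_c) = 1.395 km × 3205/377 = 11.9 km.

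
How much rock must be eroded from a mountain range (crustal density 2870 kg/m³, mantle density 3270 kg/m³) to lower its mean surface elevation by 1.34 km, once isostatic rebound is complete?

11 km

Net drop Δ = e − u = e − e ρ_c/ρ_m = e (ρ_m − ρ_c)/ρ_m.
e = Δ ρ_m/(ρ_m − ρ_c) = 1.34 km × 3270/400 = 11 km.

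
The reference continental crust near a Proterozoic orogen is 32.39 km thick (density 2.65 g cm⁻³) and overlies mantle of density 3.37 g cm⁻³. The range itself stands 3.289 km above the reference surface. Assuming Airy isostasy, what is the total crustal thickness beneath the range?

Root depth r = h ρ_c / (ρ_m − ρ_c) = 3.289 km × 2.65 / 0.72 = 12.11 km.
Total thickness = T + h + r = 32.39 km + 3.289 km + 12.11 km = 47.8 km.

47.8 km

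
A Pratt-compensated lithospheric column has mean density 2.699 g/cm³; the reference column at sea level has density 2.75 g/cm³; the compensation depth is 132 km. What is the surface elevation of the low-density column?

2.49 km

ρ_ref D = ρ (D + h) → h = D (ρ_ref − ρ)/ρ.
h = 132 km × (2.75 − 2.699)/2.699 = 2.49 km.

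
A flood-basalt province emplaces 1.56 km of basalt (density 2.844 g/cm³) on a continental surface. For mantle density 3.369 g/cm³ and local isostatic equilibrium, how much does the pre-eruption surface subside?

Subaerial loading: s = t ρ_load / ρ_m.
s = 1.56 km × 2.844/3.369 = 1.32 km.

1.32 km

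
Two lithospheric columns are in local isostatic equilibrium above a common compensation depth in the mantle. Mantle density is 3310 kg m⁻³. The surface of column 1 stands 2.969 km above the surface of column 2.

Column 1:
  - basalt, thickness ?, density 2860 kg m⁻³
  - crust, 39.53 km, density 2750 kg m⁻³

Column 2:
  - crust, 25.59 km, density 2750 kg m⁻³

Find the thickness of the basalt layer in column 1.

4.49 km

Take the compensation level at the base of the deeper column (depth z_c below the surface of column 1) and equate Σ ρ_i t_i down to z_c; mantle fills any gap and the z_c terms cancel.
Column 1: x×2860 + 39.53×2750 + (z_c − 39.53 − x)×3310
Column 2: 2.969×0 + 25.59×2750 + (z_c − 2.969 − 25.59)×3310
The z_c×3310 term appears on both sides and cancels. Collect the known terms of each column as K = Σ(ρt)_known − 3310 × (depth of known layers): K_1 = 108707.5 − 3310×39.53 = −22136.8; K_2 = 70372.5 − 3310×(2.969 + 25.59) = −24157.79.
Balance: K_1 − x×(3310 − 2860) = K_2, so x = (K_1 − K_2)/(3310 − 2860) = 2020.99/450 = 4.49 km.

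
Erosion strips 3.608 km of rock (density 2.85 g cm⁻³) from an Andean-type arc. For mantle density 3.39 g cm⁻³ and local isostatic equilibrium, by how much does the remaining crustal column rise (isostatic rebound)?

Unloading: uplift u = e ρ_c/ρ_m = 3.608 km × 2.85/3.39 = 3.03 km.

3.03 km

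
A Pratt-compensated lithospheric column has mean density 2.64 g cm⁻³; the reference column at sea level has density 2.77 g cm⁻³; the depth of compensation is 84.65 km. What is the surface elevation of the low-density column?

4.17 km

ρ_ref D = ρ (D + h) → h = D (ρ_ref − ρ)/ρ.
h = 84.65 km × (2.77 − 2.64)/2.64 = 4.17 km.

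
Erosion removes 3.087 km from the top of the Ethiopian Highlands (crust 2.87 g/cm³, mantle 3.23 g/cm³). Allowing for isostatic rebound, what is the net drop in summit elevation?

0.344 km

Rebound u = e ρ_c/ρ_m = 3.087 km × 2.87/3.23 = 2.743 km.
Net surface drop = e − u = 3.087 km − 2.743 km = e (ρ_m − ρ_c)/ρ_m = 0.344 km.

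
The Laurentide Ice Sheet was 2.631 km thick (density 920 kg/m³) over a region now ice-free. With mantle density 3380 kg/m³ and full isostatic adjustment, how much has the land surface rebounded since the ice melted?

0.716 km

Removing the load lets mantle flow back in; uplift u satisfies ρ_ice t = ρ_m u.
u = t ρ_ice/ρ_m = 2.631 km × 920/3380 = 0.716 km.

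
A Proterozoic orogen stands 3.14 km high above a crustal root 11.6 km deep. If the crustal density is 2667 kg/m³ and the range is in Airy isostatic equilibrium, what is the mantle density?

Airy balance: ρ_c h = (ρ_m − ρ_c) r → ρ_m = ρ_c (1 + h/r).
ρ_m = 2667 × (1 + 3.14 km/11.6 km) = 3390 kg/m³.

3390 kg/m³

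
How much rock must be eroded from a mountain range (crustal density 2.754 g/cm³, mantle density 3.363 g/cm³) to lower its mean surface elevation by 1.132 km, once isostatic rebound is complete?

Net drop Δ = e − u = e − e ρ_c/ρ_m = e (ρ_m − ρ_c)/ρ_m.
e = Δ ρ_m/(ρ_m − ρ_c) = 1.132 km × 3.363/0.609 = 6.25 km.

6.25 km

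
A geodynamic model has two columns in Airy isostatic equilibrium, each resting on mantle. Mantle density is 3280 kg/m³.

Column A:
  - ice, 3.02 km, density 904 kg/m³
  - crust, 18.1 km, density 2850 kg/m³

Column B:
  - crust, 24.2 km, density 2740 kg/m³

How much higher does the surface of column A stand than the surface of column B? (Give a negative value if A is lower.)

For any compensation level in the mantle, the mantle terms cancel and isostasy reduces to e = (Σt_A − Σt_B) − (Σ(ρt)_A − Σ(ρt)_B) / ρ_m.
Σt_A = 21.12 km; Σt_B = 24.2 km; Σ(ρt)_A = 54315.08; Σ(ρt)_B = 66308 (in km·kg/m³).
e = (21.12 − 24.2) − (54315.08 − 66308) / 3280 = 0.576 km.

0.576 km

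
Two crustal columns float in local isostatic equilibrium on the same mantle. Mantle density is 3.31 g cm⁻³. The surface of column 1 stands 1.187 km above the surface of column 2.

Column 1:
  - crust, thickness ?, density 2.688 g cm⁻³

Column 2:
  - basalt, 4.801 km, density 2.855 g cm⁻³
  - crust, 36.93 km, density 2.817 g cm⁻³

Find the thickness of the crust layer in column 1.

39.1 km

Take the compensation level at the base of the deeper column (depth z_c below the surface of column 1) and equate Σ ρ_i t_i down to z_c; mantle fills any gap and the z_c terms cancel.
Column 1: x×2.688 + (z_c − 0 − x)×3.31
Column 2: 1.187×0 + 4.801×2.855 + 36.93×2.817 + (z_c − 1.187 − 41.731)×3.31
The z_c×3.31 term appears on both sides and cancels. Collect the known terms of each column as K = Σ(ρt)_known − 3.31 × (depth of known layers): K_1 = 0 − 3.31×0 = 0; K_2 = 117.738665 − 3.31×(1.187 + 41.731) = −24.319915.
Balance: K_1 − x×(3.31 − 2.688) = K_2, so x = (K_1 − K_2)/(3.31 − 2.688) = 24.3199/0.622 = 39.1 km.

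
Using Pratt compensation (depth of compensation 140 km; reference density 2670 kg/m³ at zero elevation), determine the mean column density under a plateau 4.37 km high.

Pratt balance: ρ_ref D = ρ (D + h).
ρ = ρ_ref D/(D + h) = 2670 × 140 km/(140 km + 4.37 km) = 2590 kg/m³.

2590 kg/m³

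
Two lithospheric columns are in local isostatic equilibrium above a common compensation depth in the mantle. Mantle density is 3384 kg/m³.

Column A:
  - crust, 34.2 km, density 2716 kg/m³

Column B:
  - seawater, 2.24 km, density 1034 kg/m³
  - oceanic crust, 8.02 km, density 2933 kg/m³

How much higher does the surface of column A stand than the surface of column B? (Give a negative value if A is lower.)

For any compensation level in the mantle, the mantle terms cancel and isostasy reduces to e = (Σt_A − Σt_B) − (Σ(ρt)_A − Σ(ρt)_B) / ρ_m.
Σt_A = 34.2 km; Σt_B = 10.26 km; Σ(ρt)_A = 92887.2; Σ(ρt)_B = 25838.82 (in km·kg/m³).
e = (34.2 − 10.26) − (92887.2 − 25838.82) / 3384 = 4.13 km.

4.13 km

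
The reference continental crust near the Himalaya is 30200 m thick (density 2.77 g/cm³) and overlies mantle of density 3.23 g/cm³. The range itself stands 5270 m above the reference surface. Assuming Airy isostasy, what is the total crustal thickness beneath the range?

Root depth r = h ρ_c / (ρ_m − ρ_c) = 5270 m × 2.77 / 0.46 = 31730 m.
Total thickness = T + h + r = 30200 m + 5270 m + 31730 m = 67200 m.

67200 m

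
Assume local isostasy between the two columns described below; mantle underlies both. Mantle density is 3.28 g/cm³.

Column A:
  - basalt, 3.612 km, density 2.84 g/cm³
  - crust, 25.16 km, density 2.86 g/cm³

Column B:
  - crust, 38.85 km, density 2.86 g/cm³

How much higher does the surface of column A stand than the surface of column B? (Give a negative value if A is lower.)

For any compensation level in the mantle, the mantle terms cancel and isostasy reduces to e = (Σt_A − Σt_B) − (Σ(ρt)_A − Σ(ρt)_B) / ρ_m.
Σt_A = 28.772 km; Σt_B = 38.85 km; Σ(ρt)_A = 82.21568; Σ(ρt)_B = 111.111 (in km·g/cm³).
e = (28.772 − 38.85) − (82.21568 − 111.111) / 3.28 = −1.27 km.

−1.27 km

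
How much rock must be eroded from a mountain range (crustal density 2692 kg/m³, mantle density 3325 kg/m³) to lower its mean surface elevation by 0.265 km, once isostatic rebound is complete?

Net drop Δ = e − u = e − e ρ_c/ρ_m = e (ρ_m − ρ_c)/ρ_m.
e = Δ ρ_m/(ρ_m − ρ_c) = 0.265 km × 3325/633 = 1.39 km.

1.39 km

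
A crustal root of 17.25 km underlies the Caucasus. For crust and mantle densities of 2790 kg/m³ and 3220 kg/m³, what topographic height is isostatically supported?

Isostatic balance requires: ρ_c h = (ρ_m − ρ_c) r.
h = r (ρ_m − ρ_c) / ρ_c = 17.25 km × (3220 − 2790) / 2790 = 2.66 km.

2.66 km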